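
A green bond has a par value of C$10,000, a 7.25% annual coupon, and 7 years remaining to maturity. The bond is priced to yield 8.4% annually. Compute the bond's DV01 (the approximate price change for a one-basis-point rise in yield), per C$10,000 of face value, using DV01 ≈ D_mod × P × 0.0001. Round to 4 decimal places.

C$4.9354

Periodic yield y = 0.084.
  t   CF        PV=CF/(1+0.084)^t    t·PV
  1       725.00       668.8192       668.8192
  2       725.00       616.9919     1,233.9837
  3       725.00       569.1807     1,707.5421
  4       725.00       525.0744     2,100.2978
  5       725.00       484.3860     2,421.9301
  6       725.00       446.8506     2,681.1034
  7    10,725.00     6,098.0689    42,686.4821
  Σ                  9,409.3717    53,500.1584
P = 9,409.3717; D_Mac = 5.68584 yrs; D_mod = 5.24524 yrs.
DV01 ≈ 5.24524 × 9,409.3717 × 0.0001 = 4.935439.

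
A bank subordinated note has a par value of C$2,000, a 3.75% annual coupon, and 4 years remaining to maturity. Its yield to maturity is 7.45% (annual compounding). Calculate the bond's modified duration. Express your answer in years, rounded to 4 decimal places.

Periodic yield y = 0.0745. First find Macaulay duration:
  t   CF        PV=CF/(1+0.0745)^t    t·PV
  1        75.00        69.7999        69.7999
  2        75.00        64.9604       129.9207
  3        75.00        60.4564       181.3691
  4     2,075.00     1,556.6552     6,226.6207
  Σ                  1,751.8718     6,607.7104
P = 1,751.8718; Macaulay duration = 6,607.7104 / 1,751.8718 = 3.77180 years.
Modified duration = D_Mac / (1 + y) = 3.77180 / 1.0745 = 3.51028 years.

3.5103 years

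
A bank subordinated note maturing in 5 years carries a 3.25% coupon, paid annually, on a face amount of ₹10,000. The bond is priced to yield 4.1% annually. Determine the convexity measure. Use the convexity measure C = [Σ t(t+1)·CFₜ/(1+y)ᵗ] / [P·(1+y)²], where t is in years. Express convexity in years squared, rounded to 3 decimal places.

With y = 0.041:
  t   CF        PV=CF/(1+0.041)^t    t·PV        t(t+1)·PV
  1       325.00       312.1998       312.1998         624.3996
  2       325.00       299.9038       599.8075       1,799.4225
  3       325.00       288.0920       864.2759       3,457.1038
  4       325.00       276.7454     1,106.9817       5,534.9084
  5    10,325.00     8,445.7148    42,228.5741     253,371.4446
  Σ                  9,622.6558    45,111.8390     264,787.2789
P = 9,622.6558.
Convexity = Σ t(t+1)·PV / [P·(1+y)²] = 264,787.2789 / (9,622.6558 × 1.083681) = 25.39222.

25.392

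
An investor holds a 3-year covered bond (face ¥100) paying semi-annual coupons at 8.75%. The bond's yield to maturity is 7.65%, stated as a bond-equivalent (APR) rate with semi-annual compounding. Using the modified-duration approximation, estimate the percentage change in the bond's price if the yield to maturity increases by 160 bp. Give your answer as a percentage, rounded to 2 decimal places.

-4.17%

Periodic yield y = 0.03825. Modified duration first:
  t   CF        PV=CF/(1+0.03825)^t    t·PV
  1        4.375         4.2138         4.2138
  2        4.375         4.0586         8.1172
  3        4.375         3.9091        11.7272
  4        4.375         3.7650        15.0602
  5        4.375         3.6263        18.1317
  6      104.375        83.3268       499.9610
  Σ                    102.8997       557.2110
P = 102.8997; D_Mac = 5.41509 half-year periods = 2.70755 yrs; D_mod = 2.70755/(1+0.03825) = 2.60780 yrs.
ΔP/P ≈ -D_mod · Δy = -2.60780 × (+0.016) = -0.041725 = -4.1725%.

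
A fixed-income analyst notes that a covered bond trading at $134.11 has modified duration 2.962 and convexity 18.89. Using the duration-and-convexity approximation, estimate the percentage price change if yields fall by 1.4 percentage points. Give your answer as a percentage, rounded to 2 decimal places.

Duration effect: -D_mod·Δy = -2.962 × (-0.014) = +0.041468
Convexity effect: ½·C·(Δy)² = 0.5 × 18.89 × (-0.014)² = +0.00185122
ΔP/P ≈ +0.041468 + 0.00185122 = +0.04331922
= +4.331922%.

+4.33%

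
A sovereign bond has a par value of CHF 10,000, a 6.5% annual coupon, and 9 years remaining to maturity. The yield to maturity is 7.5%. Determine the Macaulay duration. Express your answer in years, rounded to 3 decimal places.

Periodic yield y = 0.075. Discount each cash flow and weight by its year:
  t   CF        PV=CF/(1+0.075)^t    t·PV
  1       650.00       604.6512       604.6512
  2       650.00       562.4662     1,124.9324
  3       650.00       523.2244     1,569.6731
  4       650.00       486.7203     1,946.8814
  5       650.00       452.7631     2,263.8156
  6       650.00       421.1750     2,527.0499
  7       650.00       391.7907     2,742.5348
  8       650.00       364.4565     2,915.6516
  9    10,650.00     5,554.8640    49,993.7759
  Σ                  9,362.1113    65,688.9658
Price P = Σ PV = 9,362.1113.
Macaulay duration = Σ(t·PV) / P = 65,688.9658 / 9,362.1113 = 7.01647 years.

7.016 years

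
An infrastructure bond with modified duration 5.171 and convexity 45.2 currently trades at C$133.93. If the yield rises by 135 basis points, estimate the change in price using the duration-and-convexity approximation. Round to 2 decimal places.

Duration effect: -D_mod·Δy = -5.171 × (+0.0135) = -0.0698085
Convexity effect: ½·C·(Δy)² = 0.5 × 45.2 × (0.0135)² = +0.00411885
ΔP/P ≈ -0.0698085 + 0.00411885 = -0.06568965
ΔP ≈ 133.93 × (-0.06568965) = -8.7978148245.

-C$8.80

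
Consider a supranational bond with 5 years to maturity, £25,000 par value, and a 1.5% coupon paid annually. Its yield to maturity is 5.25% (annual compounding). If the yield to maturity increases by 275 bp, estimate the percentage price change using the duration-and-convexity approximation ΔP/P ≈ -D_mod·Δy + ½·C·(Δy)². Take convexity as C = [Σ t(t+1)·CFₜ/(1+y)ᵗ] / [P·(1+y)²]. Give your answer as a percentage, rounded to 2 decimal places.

With y = 0.0525:
  t   CF        PV=CF/(1+0.0525)^t    t·PV        t(t+1)·PV
  1       375.00       356.2945       356.2945         712.5891
  2       375.00       338.5221       677.0443       2,031.1328
  3       375.00       321.6362       964.9087       3,859.6347
  4       375.00       305.5926     1,222.3704       6,111.8522
  5    25,375.00    19,646.9676    98,234.8379     589,409.0272
  Σ                 20,969.0131   101,455.4558     602,124.2360
P = 20,969.0131; D_Mac = 4.83835 yrs; D_mod = 4.59701 yrs; C = 25.92173.
Duration effect: -4.59701 × (+0.0275) = -0.126418
Convexity effect: 0.5 × 25.92173 × (0.0275)² = +0.0098017
ΔP/P ≈ -0.126418 + 0.0098017 = -0.116616 = -11.6616%.

-11.66%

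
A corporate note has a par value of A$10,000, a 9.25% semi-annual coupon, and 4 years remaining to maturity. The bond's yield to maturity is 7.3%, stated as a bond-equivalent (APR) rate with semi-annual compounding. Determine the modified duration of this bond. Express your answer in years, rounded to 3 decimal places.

3.332 years

Periodic yield y = 0.0365. First find Macaulay duration:
  t   CF        PV=CF/(1+0.0365)^t    t·PV
  1       462.50       446.2132       446.2132
  2       462.50       430.5000       860.9999
  3       462.50       415.3401     1,246.0202
  4       462.50       400.7140     1,602.8560
  5       462.50       386.6030     1,933.0149
  6       462.50       372.9889     2,237.9334
  7       462.50       359.8542     2,518.9795
  8    10,462.50     7,853.8214    62,830.5710
  Σ                 10,666.0347    73,676.5881
P = 10,666.0347; Macaulay duration = 73,676.5881 / 10,666.0347 = 6.90759 half-year periods = 3.45379 years.
Modified duration = D_Mac / (1 + y) = 3.45379 / 1.0365 = 3.33217 years.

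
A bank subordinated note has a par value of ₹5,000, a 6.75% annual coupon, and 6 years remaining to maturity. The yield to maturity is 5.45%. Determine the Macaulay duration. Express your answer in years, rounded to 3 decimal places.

5.158 years

Periodic yield y = 0.0545. Discount each cash flow and weight by its year:
  t   CF        PV=CF/(1+0.0545)^t    t·PV
  1       337.50       320.0569       320.0569
  2       337.50       303.5153       607.0306
  3       337.50       287.8287       863.4860
  4       337.50       272.9527     1,091.8109
  5       337.50       258.8456     1,294.2282
  6     5,337.50     3,882.0255    23,292.1530
  Σ                  5,325.2247    27,468.7656
Price P = Σ PV = 5,325.2247.
Macaulay duration = Σ(t·PV) / P = 27,468.7656 / 5,325.2247 = 5.15824 years.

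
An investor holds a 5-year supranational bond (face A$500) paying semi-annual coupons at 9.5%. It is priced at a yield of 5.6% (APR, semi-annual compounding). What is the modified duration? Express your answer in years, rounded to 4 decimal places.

Periodic yield y = 0.028. First find Macaulay duration:
  t   CF        PV=CF/(1+0.028)^t    t·PV
  1        23.75        23.1031        23.1031
  2        23.75        22.4738        44.9477
  3        23.75        21.8617        65.5852
  4        23.75        21.2663        85.0650
  5        23.75        20.6870       103.4351
  6        23.75        20.1236       120.7414
  7        23.75        19.5755       137.0282
  8        23.75        19.0423       152.3382
  9        23.75        18.5236       166.7125
  10      523.75       397.3680     3,973.6800
  Σ                    584.0249     4,872.6363
P = 584.0249; Macaulay duration = 4,872.6363 / 584.0249 = 8.34320 half-year periods = 4.17160 years.
Modified duration = D_Mac / (1 + y) = 4.17160 / 1.028 = 4.05798 years.

4.0580 years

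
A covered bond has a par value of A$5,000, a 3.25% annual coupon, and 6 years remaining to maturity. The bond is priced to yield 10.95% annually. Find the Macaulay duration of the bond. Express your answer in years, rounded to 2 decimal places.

Periodic yield y = 0.1095. Discount each cash flow and weight by its year:
  t   CF        PV=CF/(1+0.1095)^t    t·PV
  1       162.50       146.4624       146.4624
  2       162.50       132.0075       264.0151
  3       162.50       118.9793       356.9379
  4       162.50       107.2369       428.9475
  5       162.50        96.6533       483.2667
  6     5,162.50     2,767.5548    16,605.3287
  Σ                  3,368.8942    18,284.9582
Price P = Σ PV = 3,368.8942.
Macaulay duration = Σ(t·PV) / P = 18,284.9582 / 3,368.8942 = 5.42758 years.

5.43 years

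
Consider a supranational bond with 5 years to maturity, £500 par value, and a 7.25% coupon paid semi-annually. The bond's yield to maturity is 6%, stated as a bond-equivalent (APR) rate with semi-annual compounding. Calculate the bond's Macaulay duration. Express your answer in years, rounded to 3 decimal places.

Periodic yield y = 0.03. Discount each cash flow and weight by its period:
  t   CF        PV=CF/(1+0.03)^t    t·PV
  1       18.125        17.5971        17.5971
  2       18.125        17.0846        34.1691
  3       18.125        16.5869        49.7608
  4       18.125        16.1038        64.4153
  5       18.125        15.6348        78.1739
  6       18.125        15.1794        91.0764
  7       18.125        14.7373       103.1610
  8       18.125        14.3080       114.4643
  9       18.125        13.8913       125.0217
  10     518.125       385.5337     3,855.3366
  Σ                    526.6569     4,533.1763
Price P = Σ PV = 526.6569.
Macaulay duration = Σ(t·PV) / P = 4,533.1763 / 526.6569 = 8.60746 half-year periods.
In years: 8.60746 / 2 = 4.30373 years.

4.304 years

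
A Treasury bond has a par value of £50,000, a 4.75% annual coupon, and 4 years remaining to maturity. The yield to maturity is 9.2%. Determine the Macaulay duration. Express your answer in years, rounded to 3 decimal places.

Periodic yield y = 0.092. Discount each cash flow and weight by its year:
  t   CF        PV=CF/(1+0.092)^t    t·PV
  1     2,375.00     2,174.9084     2,174.9084
  2     2,375.00     1,991.6744     3,983.3488
  3     2,375.00     1,823.8776     5,471.6329
  4    52,375.00    36,832.6938   147,330.7752
  Σ                 42,823.1542   158,960.6653
Price P = Σ PV = 42,823.1542.
Macaulay duration = Σ(t·PV) / P = 158,960.6653 / 42,823.1542 = 3.71203 years.

3.712 years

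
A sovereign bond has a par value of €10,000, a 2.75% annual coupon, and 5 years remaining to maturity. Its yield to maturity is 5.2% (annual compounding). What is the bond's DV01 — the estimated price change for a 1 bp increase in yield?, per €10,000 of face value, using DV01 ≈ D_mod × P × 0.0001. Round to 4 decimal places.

Periodic yield y = 0.052.
  t   CF        PV=CF/(1+0.052)^t    t·PV
  1       275.00       261.4068       261.4068
  2       275.00       248.4856       496.9712
  3       275.00       236.2030       708.6091
  4       275.00       224.5276       898.1104
  5    10,275.00     7,974.4939    39,872.4696
  Σ                  8,945.1170    42,237.5672
P = 8,945.1170; D_Mac = 4.72186 yrs; D_mod = 4.48846 yrs.
DV01 ≈ 4.48846 × 8,945.1170 × 0.0001 = 4.014978.

€4.0150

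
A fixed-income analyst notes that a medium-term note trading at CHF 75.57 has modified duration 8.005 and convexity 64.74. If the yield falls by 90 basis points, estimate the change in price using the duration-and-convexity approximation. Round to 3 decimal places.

Duration effect: -D_mod·Δy = -8.005 × (-0.009) = +0.072045
Convexity effect: ½·C·(Δy)² = 0.5 × 64.74 × (-0.009)² = +0.00262197
ΔP/P ≈ +0.072045 + 0.00262197 = +0.07466697
ΔP ≈ 75.57 × (+0.07466697) = +5.6425829229.

+CHF 5.643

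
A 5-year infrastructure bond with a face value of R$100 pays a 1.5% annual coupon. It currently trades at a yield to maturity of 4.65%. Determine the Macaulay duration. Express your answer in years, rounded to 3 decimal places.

4.841 years

Periodic yield y = 0.0465. Discount each cash flow and weight by its year:
  t   CF        PV=CF/(1+0.0465)^t    t·PV
  1         1.50         1.4333         1.4333
  2         1.50         1.3697         2.7393
  3         1.50         1.3088         3.9264
  4         1.50         1.2506         5.0026
  5       101.50        80.8667       404.3336
  Σ                     86.2292       417.4353
Price P = Σ PV = 86.2292.
Macaulay duration = Σ(t·PV) / P = 417.4353 / 86.2292 = 4.84100 years.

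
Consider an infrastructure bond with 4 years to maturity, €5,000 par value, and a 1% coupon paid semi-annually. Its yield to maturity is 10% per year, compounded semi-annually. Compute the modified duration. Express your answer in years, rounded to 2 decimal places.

Periodic yield y = 0.05. First find Macaulay duration:
  t   CF        PV=CF/(1+0.05)^t    t·PV
  1        25.00        23.8095        23.8095
  2        25.00        22.6757        45.3515
  3        25.00        21.5959        64.7878
  4        25.00        20.5676        82.2702
  5        25.00        19.5882        97.9408
  6        25.00        18.6554       111.9323
  7        25.00        17.7670       124.3692
  8     5,025.00     3,401.1178    27,208.9424
  Σ                  3,545.7771    27,759.4037
P = 3,545.7771; Macaulay duration = 27,759.4037 / 3,545.7771 = 7.82886 half-year periods = 3.91443 years.
Modified duration = D_Mac / (1 + y) = 3.91443 / 1.05 = 3.72803 years.

3.73 years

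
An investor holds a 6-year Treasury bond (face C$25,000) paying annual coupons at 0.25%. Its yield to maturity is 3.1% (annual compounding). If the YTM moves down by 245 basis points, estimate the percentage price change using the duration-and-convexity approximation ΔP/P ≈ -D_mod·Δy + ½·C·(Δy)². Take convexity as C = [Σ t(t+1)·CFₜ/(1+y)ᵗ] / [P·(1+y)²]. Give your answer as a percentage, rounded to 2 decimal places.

+15.33%

With y = 0.031:
  t   CF        PV=CF/(1+0.031)^t    t·PV        t(t+1)·PV
  1        62.50        60.6208        60.6208         121.2415
  2        62.50        58.7980       117.5960         352.7881
  3        62.50        57.0301       171.0903         684.3610
  4        62.50        55.3153       221.2612       1,106.3062
  5        62.50        53.6521       268.2605       1,609.5629
  6    25,062.50    20,867.5949   125,205.5697     876,438.9879
  Σ                 21,153.0112   126,044.3985     880,313.2476
P = 21,153.0112; D_Mac = 5.95870 yrs; D_mod = 5.77953 yrs; C = 39.15144.
Duration effect: -5.77953 × (-0.0245) = +0.141599
Convexity effect: 0.5 × 39.15144 × (-0.0245)² = +0.0117503
ΔP/P ≈ +0.141599 + 0.0117503 = +0.153349 = +15.3349%.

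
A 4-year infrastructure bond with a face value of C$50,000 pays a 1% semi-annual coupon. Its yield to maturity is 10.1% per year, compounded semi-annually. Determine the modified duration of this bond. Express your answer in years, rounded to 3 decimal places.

Periodic yield y = 0.0505. First find Macaulay duration:
  t   CF        PV=CF/(1+0.0505)^t    t·PV
  1       250.00       237.9819       237.9819
  2       250.00       226.5416       453.0831
  3       250.00       215.6512       646.9535
  4       250.00       205.2843       821.1373
  5       250.00       195.4158       977.0791
  6       250.00       186.0217     1,116.1304
  7       250.00       177.0792     1,239.5546
  8    50,250.00    33,881.8888   271,055.1100
  Σ                 35,325.8645   276,547.0299
P = 35,325.8645; Macaulay duration = 276,547.0299 / 35,325.8645 = 7.82846 half-year periods = 3.91423 years.
Modified duration = D_Mac / (1 + y) = 3.91423 / 1.0505 = 3.72606 years.

3.726 years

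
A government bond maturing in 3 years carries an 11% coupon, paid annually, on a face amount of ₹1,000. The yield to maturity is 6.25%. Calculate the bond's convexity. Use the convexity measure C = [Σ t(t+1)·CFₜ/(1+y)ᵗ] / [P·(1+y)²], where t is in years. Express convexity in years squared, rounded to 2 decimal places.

9.36

With y = 0.0625:
  t   CF        PV=CF/(1+0.0625)^t    t·PV        t(t+1)·PV
  1       110.00       103.5294       103.5294         207.0588
  2       110.00        97.4394       194.8789         584.6367
  3     1,110.00       925.4142     2,776.2426      11,104.9705
  Σ                  1,126.3831     3,074.6509      11,896.6660
P = 1,126.3831.
Convexity = Σ t(t+1)·PV / [P·(1+y)²] = 11,896.6660 / (1,126.3831 × 1.128906) = 9.35581.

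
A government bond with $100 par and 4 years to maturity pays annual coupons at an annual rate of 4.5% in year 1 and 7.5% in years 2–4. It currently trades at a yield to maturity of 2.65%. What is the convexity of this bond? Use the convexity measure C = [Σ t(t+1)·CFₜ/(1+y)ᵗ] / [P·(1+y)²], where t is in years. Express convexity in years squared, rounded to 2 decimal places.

With y = 0.0265:
  t   CF        PV=CF/(1+0.0265)^t    t·PV        t(t+1)·PV
  1         4.50         4.3838         4.3838           8.7677
  2         7.50         7.1178        14.2355          42.7066
  3         7.50         6.9340        20.8020          83.2081
  4       107.50        96.8217       387.2868       1,936.4338
  Σ                    115.2573       426.7081       2,071.1161
P = 115.2573.
Convexity = Σ t(t+1)·PV / [P·(1+y)²] = 2,071.1161 / (115.2573 × 1.053702) = 17.05368.

17.05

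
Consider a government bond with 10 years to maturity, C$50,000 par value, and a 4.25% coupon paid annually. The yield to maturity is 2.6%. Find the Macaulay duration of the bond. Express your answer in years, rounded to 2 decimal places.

Periodic yield y = 0.026. Discount each cash flow and weight by its year:
  t   CF        PV=CF/(1+0.026)^t    t·PV
  1     2,125.00     2,071.1501     2,071.1501
  2     2,125.00     2,018.6648     4,037.3296
  3     2,125.00     1,967.5096     5,902.5287
  4     2,125.00     1,917.6506     7,670.6026
  5     2,125.00     1,869.0552     9,345.2761
  6     2,125.00     1,821.6912    10,930.1474
  7     2,125.00     1,775.5275    12,428.6927
  8     2,125.00     1,730.5336    13,844.2692
  9     2,125.00     1,686.6800    15,180.1197
  10   52,125.00    40,324.8221   403,248.2211
  Σ                 57,183.2848   484,658.3372
Price P = Σ PV = 57,183.2848.
Macaulay duration = Σ(t·PV) / P = 484,658.3372 / 57,183.2848 = 8.47552 years.

8.48 years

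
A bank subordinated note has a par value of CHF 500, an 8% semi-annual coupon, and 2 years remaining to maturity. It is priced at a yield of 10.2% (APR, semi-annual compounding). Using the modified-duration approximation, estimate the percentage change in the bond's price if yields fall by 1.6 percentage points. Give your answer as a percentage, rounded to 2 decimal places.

+2.87%

Periodic yield y = 0.051. Modified duration first:
  t   CF        PV=CF/(1+0.051)^t    t·PV
  1        20.00        19.0295        19.0295
  2        20.00        18.1061        36.2122
  3        20.00        17.2275        51.6825
  4       520.00       426.1794     1,704.7177
  Σ                    480.5425     1,811.6418
P = 480.5425; D_Mac = 3.76999 half-year periods = 1.88500 yrs; D_mod = 1.88500/(1+0.051) = 1.79353 yrs.
ΔP/P ≈ -D_mod · Δy = -1.79353 × (-0.016) = +0.028696 = +2.8696%.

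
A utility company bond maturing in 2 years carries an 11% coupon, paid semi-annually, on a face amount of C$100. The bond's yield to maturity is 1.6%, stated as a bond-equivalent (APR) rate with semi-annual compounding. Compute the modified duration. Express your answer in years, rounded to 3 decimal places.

Periodic yield y = 0.008. First find Macaulay duration:
  t   CF        PV=CF/(1+0.008)^t    t·PV
  1         5.50         5.4563         5.4563
  2         5.50         5.4130        10.8261
  3         5.50         5.3701        16.1103
  4       105.50       102.1905       408.7618
  Σ                    118.4299       441.1545
P = 118.4299; Macaulay duration = 441.1545 / 118.4299 = 3.72503 half-year periods = 1.86251 years.
Modified duration = D_Mac / (1 + y) = 1.86251 / 1.008 = 1.84773 years.

1.848 years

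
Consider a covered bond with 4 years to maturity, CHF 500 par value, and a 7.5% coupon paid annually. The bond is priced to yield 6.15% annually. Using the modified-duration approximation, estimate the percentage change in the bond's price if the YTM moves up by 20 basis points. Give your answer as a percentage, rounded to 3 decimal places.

-0.680%

Periodic yield y = 0.0615. Modified duration first:
  t   CF        PV=CF/(1+0.0615)^t    t·PV
  1        37.50        35.3274        35.3274
  2        37.50        33.2806        66.5612
  3        37.50        31.3524        94.0573
  4       537.50       423.3489     1,693.3958
  Σ                    523.3093     1,889.3416
P = 523.3093; D_Mac = 3.61037 yrs; D_mod = 3.61037/(1+0.0615) = 3.40120 yrs.
ΔP/P ≈ -D_mod · Δy = -3.40120 × (+0.002) = -0.006802 = -0.6802%.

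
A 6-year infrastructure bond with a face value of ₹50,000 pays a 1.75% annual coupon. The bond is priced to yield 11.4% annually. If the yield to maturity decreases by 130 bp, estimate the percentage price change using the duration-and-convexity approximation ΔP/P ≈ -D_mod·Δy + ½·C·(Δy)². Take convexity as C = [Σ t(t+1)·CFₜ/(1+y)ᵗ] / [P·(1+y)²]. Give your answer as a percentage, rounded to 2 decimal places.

With y = 0.114:
  t   CF        PV=CF/(1+0.114)^t    t·PV        t(t+1)·PV
  1       875.00       785.4578       785.4578       1,570.9156
  2       875.00       705.0788     1,410.1576       4,230.4729
  3       875.00       632.9253     1,898.7760       7,595.1040
  4       875.00       568.1556     2,272.6224      11,363.1119
  5       875.00       510.0140     2,550.0700      15,300.4200
  6    50,875.00    26,619.0944   159,714.5667   1,118,001.9669
  Σ                 29,820.7260   168,631.6506   1,158,061.9915
P = 29,820.7260; D_Mac = 5.65485 yrs; D_mod = 5.07616 yrs; C = 31.29271.
Duration effect: -5.07616 × (-0.013) = +0.065990
Convexity effect: 0.5 × 31.29271 × (-0.013)² = +0.0026442
ΔP/P ≈ +0.065990 + 0.0026442 = +0.068634 = +6.8634%.

+6.86%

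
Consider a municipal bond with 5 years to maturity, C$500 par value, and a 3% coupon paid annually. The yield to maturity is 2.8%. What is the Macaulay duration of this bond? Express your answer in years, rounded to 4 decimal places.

4.7186 years

Periodic yield y = 0.028. Discount each cash flow and weight by its year:
  t   CF        PV=CF/(1+0.028)^t    t·PV
  1        15.00        14.5914        14.5914
  2        15.00        14.1940        28.3880
  3        15.00        13.8074        41.4222
  4        15.00        13.4313        53.7253
  5       515.00       448.5818     2,242.9090
  Σ                    504.6060     2,381.0360
Price P = Σ PV = 504.6060.
Macaulay duration = Σ(t·PV) / P = 2,381.0360 / 504.6060 = 4.71860 years.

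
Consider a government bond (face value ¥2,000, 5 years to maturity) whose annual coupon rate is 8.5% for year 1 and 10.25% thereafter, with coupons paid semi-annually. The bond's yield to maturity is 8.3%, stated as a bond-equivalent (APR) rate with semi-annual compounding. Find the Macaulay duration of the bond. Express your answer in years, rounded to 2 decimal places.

Periodic yield y = 0.0415. Discount each cash flow and weight by its period:
  t   CF        PV=CF/(1+0.0415)^t    t·PV
  1        85.00        81.6131        81.6131
  2        85.00        78.3611       156.7221
  3       102.50        90.7290       272.1869
  4       102.50        87.1138       348.4550
  5       102.50        83.6426       418.2130
  6       102.50        80.3097       481.8584
  7       102.50        77.1097       539.7678
  8       102.50        74.0371       592.2972
  9       102.50        71.0870       639.7833
  10    2,102.50     1,400.0491    14,000.4908
  Σ                  2,124.0522    17,531.3877
Price P = Σ PV = 2,124.0522.
Macaulay duration = Σ(t·PV) / P = 17,531.3877 / 2,124.0522 = 8.25375 half-year periods.
In years: 8.25375 / 2 = 4.12687 years.

4.13 years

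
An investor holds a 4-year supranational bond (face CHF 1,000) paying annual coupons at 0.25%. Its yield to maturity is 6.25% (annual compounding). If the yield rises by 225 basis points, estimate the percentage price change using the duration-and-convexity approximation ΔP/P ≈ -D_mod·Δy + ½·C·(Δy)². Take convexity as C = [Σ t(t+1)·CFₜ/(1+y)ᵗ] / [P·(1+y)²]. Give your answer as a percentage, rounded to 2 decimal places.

-7.99%

With y = 0.0625:
  t   CF        PV=CF/(1+0.0625)^t    t·PV        t(t+1)·PV
  1         2.50         2.3529         2.3529           4.7059
  2         2.50         2.2145         4.4291          13.2872
  3         2.50         2.0843         6.2528          25.0112
  4     1,002.50       786.6266     3,146.5064      15,732.5319
  Σ                    793.2783     3,159.5412      15,775.5362
P = 793.2783; D_Mac = 3.98289 yrs; D_mod = 3.74860 yrs; C = 17.61573.
Duration effect: -3.74860 × (+0.0225) = -0.084344
Convexity effect: 0.5 × 17.61573 × (0.0225)² = +0.0044590
ΔP/P ≈ -0.084344 + 0.0044590 = -0.079885 = -7.9885%.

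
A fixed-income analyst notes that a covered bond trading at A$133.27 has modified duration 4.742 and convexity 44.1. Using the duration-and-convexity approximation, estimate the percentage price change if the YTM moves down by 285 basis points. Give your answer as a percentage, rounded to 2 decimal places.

Duration effect: -D_mod·Δy = -4.742 × (-0.0285) = +0.135147
Convexity effect: ½·C·(Δy)² = 0.5 × 44.1 × (-0.0285)² = +0.0179101125
ΔP/P ≈ +0.135147 + 0.0179101125 = +0.1530571125
= +15.30571125%.

+15.31%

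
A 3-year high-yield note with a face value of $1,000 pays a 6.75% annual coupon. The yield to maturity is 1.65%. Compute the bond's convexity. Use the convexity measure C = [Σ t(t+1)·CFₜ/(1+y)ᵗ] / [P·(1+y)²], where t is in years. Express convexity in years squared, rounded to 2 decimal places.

10.72

With y = 0.0165:
  t   CF        PV=CF/(1+0.0165)^t    t·PV        t(t+1)·PV
  1        67.50        66.4043        66.4043         132.8087
  2        67.50        65.3264       130.6529         391.9587
  3     1,067.50     1,016.3557     3,049.0672      12,196.2686
  Σ                  1,148.0865     3,246.1244      12,721.0359
P = 1,148.0865.
Convexity = Σ t(t+1)·PV / [P·(1+y)²] = 12,721.0359 / (1,148.0865 × 1.033272) = 10.72341.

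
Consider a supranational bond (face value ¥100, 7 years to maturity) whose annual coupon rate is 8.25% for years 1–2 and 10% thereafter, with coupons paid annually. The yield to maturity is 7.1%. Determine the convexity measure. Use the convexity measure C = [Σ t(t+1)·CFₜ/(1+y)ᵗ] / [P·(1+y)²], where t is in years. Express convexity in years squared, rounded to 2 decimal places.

35.76

With y = 0.071:
  t   CF        PV=CF/(1+0.071)^t    t·PV        t(t+1)·PV
  1         8.25         7.7031         7.7031          15.4062
  2         8.25         7.1924        14.3848          43.1545
  3        10.00         8.1401        24.4204          97.6816
  4        10.00         7.6005        30.4020         152.0100
  5        10.00         7.0966        35.4832         212.8991
  6        10.00         6.6262        39.7571         278.2995
  7       110.00        68.0560       476.3920       3,811.1357
  Σ                    112.4149       628.5426       4,610.5867
P = 112.4149.
Convexity = Σ t(t+1)·PV / [P·(1+y)²] = 4,610.5867 / (112.4149 × 1.147041) = 35.75635.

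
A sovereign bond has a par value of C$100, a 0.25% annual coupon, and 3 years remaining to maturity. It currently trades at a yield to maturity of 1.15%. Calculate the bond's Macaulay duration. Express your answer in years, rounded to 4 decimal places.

Periodic yield y = 0.0115. Discount each cash flow and weight by its year:
  t   CF        PV=CF/(1+0.0115)^t    t·PV
  1         0.25         0.2472         0.2472
  2         0.25         0.2443         0.4887
  3       100.25        96.8694       290.6083
  Σ                     97.3609       291.3441
Price P = Σ PV = 97.3609.
Macaulay duration = Σ(t·PV) / P = 291.3441 / 97.3609 = 2.99241 years.

2.9924 years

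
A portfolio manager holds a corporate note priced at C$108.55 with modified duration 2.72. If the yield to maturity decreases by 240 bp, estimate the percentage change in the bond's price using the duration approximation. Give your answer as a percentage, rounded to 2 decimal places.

Duration approximation: ΔP/P ≈ -D_mod · Δy = -2.72 × (-0.024) = +0.065280.
As a percentage: +6.5280%.

+6.53%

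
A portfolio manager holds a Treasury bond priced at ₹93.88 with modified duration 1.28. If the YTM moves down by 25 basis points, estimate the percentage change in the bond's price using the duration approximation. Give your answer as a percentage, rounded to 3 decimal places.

+0.320%

Duration approximation: ΔP/P ≈ -D_mod · Δy = -1.28 × (-0.0025) = +0.003200.
As a percentage: +0.3200%.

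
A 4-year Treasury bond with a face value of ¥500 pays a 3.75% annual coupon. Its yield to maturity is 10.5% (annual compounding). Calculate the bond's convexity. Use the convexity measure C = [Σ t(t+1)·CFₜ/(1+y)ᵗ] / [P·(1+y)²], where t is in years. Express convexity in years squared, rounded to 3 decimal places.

15.067

With y = 0.105:
  t   CF        PV=CF/(1+0.105)^t    t·PV        t(t+1)·PV
  1        18.75        16.9683        16.9683          33.9367
  2        18.75        15.3560        30.7119          92.1357
  3        18.75        13.8968        41.6904         166.7615
  4       518.75       347.9437     1,391.7749       6,958.8743
  Σ                    394.1648     1,481.1455       7,251.7081
P = 394.1648.
Convexity = Σ t(t+1)·PV / [P·(1+y)²] = 7,251.7081 / (394.1648 × 1.221025) = 15.06739.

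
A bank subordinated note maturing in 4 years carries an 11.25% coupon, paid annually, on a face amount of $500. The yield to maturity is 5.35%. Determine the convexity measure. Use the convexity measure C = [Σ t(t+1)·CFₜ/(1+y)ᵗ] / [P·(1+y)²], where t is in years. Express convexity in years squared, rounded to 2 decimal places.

14.95

With y = 0.0535:
  t   CF        PV=CF/(1+0.0535)^t    t·PV        t(t+1)·PV
  1        56.25        53.3935        53.3935         106.7869
  2        56.25        50.6820       101.3639         304.0918
  3        56.25        48.1082       144.3245         577.2981
  4       556.25       451.5771     1,806.3082       9,031.5410
  Σ                    603.7606     2,105.3901      10,019.7179
P = 603.7606.
Convexity = Σ t(t+1)·PV / [P·(1+y)²] = 10,019.7179 / (603.7606 × 1.109862) = 14.95277.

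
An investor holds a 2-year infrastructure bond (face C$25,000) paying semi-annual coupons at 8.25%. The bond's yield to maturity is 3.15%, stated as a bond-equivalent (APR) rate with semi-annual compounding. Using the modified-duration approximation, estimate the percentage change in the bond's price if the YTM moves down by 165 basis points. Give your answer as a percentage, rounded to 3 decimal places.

+3.070%

Periodic yield y = 0.01575. Modified duration first:
  t   CF        PV=CF/(1+0.01575)^t    t·PV
  1     1,031.25     1,015.2597     1,015.2597
  2     1,031.25       999.5173     1,999.0345
  3     1,031.25       984.0190     2,952.0569
  4    26,031.25    24,453.8756    97,815.5025
  Σ                 27,452.6715   103,781.8536
P = 27,452.6715; D_Mac = 3.78039 half-year periods = 1.89020 yrs; D_mod = 1.89020/(1+0.01575) = 1.86089 yrs.
ΔP/P ≈ -D_mod · Δy = -1.86089 × (-0.0165) = +0.030705 = +3.0705%.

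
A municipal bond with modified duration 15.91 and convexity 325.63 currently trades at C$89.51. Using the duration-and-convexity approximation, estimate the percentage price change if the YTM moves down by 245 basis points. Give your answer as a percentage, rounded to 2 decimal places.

Duration effect: -D_mod·Δy = -15.91 × (-0.0245) = +0.389795
Convexity effect: ½·C·(Δy)² = 0.5 × 325.63 × (-0.0245)² = +0.09772970375
ΔP/P ≈ +0.389795 + 0.09772970375 = +0.48752470375
= +48.752470375%.

+48.75%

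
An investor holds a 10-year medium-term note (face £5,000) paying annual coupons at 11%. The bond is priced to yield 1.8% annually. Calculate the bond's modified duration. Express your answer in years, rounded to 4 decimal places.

7.3394 years

Periodic yield y = 0.018. First find Macaulay duration:
  t   CF        PV=CF/(1+0.018)^t    t·PV
  1       550.00       540.2750       540.2750
  2       550.00       530.7221     1,061.4441
  3       550.00       521.3380     1,564.0139
  4       550.00       512.1198     2,048.4792
  5       550.00       503.0646     2,515.3232
  6       550.00       494.1696     2,965.0176
  7       550.00       485.4318     3,398.0228
  8       550.00       476.8485     3,814.7884
  9       550.00       468.4170     4,215.7534
  10    5,550.00     4,643.1766    46,431.7661
  Σ                  9,175.5632    68,554.8838
P = 9,175.5632; Macaulay duration = 68,554.8838 / 9,175.5632 = 7.47146 years.
Modified duration = D_Mac / (1 + y) = 7.47146 / 1.018 = 7.33935 years.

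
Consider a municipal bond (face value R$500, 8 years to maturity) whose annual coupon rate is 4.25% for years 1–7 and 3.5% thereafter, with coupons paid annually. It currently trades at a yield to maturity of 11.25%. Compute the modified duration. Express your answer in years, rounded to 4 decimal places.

Periodic yield y = 0.1125. First find Macaulay duration:
  t   CF        PV=CF/(1+0.1125)^t    t·PV
  1        21.25        19.1011        19.1011
  2        21.25        17.1695        34.3391
  3        21.25        15.4333        46.2999
  4        21.25        13.8726        55.4905
  5        21.25        12.4698        62.3489
  6        21.25        11.2088        67.2528
  7        21.25        10.0753        70.5272
  8       517.50       220.5516     1,764.4127
  Σ                    319.8821     2,119.7723
P = 319.8821; Macaulay duration = 2,119.7723 / 319.8821 = 6.62673 years.
Modified duration = D_Mac / (1 + y) = 6.62673 / 1.1125 = 5.95661 years.

5.9566 years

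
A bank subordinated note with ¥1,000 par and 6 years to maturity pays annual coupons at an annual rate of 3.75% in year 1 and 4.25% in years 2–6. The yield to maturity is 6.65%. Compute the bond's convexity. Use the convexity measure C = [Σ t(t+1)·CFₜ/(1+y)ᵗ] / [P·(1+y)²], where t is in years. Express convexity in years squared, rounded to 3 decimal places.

32.033

With y = 0.0665:
  t   CF        PV=CF/(1+0.0665)^t    t·PV        t(t+1)·PV
  1        37.50        35.1617        35.1617          70.3235
  2        42.50        37.3652        74.7304         224.1911
  3        42.50        35.0353       105.1060         420.4241
  4        42.50        32.8508       131.4031         657.0153
  5        42.50        30.8024       154.0120         924.0722
  6     1,042.50       708.4528     4,250.7166      29,755.0165
  Σ                    879.6682     4,751.1299      32,051.0427
P = 879.6682.
Convexity = Σ t(t+1)·PV / [P·(1+y)²] = 32,051.0427 / (879.6682 × 1.137422) = 32.03329.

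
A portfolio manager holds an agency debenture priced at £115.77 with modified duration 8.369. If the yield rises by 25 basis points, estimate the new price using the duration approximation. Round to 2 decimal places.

£113.35

Duration approximation: ΔP/P ≈ -D_mod · Δy = -8.369 × (+0.0025) = -0.0209225.
New price ≈ 115.77 × (1 - 0.0209225) = 113.347802175.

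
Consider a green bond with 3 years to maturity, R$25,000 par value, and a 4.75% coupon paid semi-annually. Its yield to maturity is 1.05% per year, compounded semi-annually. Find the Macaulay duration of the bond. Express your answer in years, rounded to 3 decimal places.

Periodic yield y = 0.00525. Discount each cash flow and weight by its period:
  t   CF        PV=CF/(1+0.00525)^t    t·PV
  1       593.75       590.6491       590.6491
  2       593.75       587.5644     1,175.1288
  3       593.75       584.4958     1,753.4873
  4       593.75       581.4432     2,325.7728
  5       593.75       578.4066     2,892.0328
  6    25,593.75    24,802.1559   148,812.9353
  Σ                 27,724.7149   157,550.0061
Price P = Σ PV = 27,724.7149.
Macaulay duration = Σ(t·PV) / P = 157,550.0061 / 27,724.7149 = 5.68266 half-year periods.
In years: 5.68266 / 2 = 2.84133 years.

2.841 years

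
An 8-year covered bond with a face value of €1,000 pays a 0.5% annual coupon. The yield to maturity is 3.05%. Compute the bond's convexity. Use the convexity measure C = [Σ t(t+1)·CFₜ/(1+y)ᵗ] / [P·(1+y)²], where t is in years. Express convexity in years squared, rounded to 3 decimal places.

With y = 0.0305:
  t   CF        PV=CF/(1+0.0305)^t    t·PV        t(t+1)·PV
  1         5.00         4.8520         4.8520           9.7040
  2         5.00         4.7084         9.4168          28.2504
  3         5.00         4.5691        13.7072          54.8286
  4         5.00         4.4338        17.7353          88.6764
  5         5.00         4.3026        21.5130         129.0777
  6         5.00         4.1752        25.0515         175.3603
  7         5.00         4.0517        28.3617         226.8935
  8     1,005.00       790.2820     6,322.2560      56,900.3043
  Σ                    821.3748     6,442.8934      57,613.0953
P = 821.3748.
Convexity = Σ t(t+1)·PV / [P·(1+y)²] = 57,613.0953 / (821.3748 × 1.061930) = 66.05168.

66.052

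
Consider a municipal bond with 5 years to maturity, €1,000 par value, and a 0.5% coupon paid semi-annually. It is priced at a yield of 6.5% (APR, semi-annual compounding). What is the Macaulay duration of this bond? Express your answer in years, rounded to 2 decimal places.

4.93 years

Periodic yield y = 0.0325. Discount each cash flow and weight by its period:
  t   CF        PV=CF/(1+0.0325)^t    t·PV
  1         2.50         2.4213         2.4213
  2         2.50         2.3451         4.6902
  3         2.50         2.2713         6.8138
  4         2.50         2.1998         8.7991
  5         2.50         2.1305        10.6527
  6         2.50         2.0635        12.3809
  7         2.50         1.9985        13.9897
  8         2.50         1.9356        15.4849
  9         2.50         1.8747        16.8722
  10    1,002.50       728.0878     7,280.8784
  Σ                    747.3281     7,372.9832
Price P = Σ PV = 747.3281.
Macaulay duration = Σ(t·PV) / P = 7,372.9832 / 747.3281 = 9.86579 half-year periods.
In years: 9.86579 / 2 = 4.93290 years.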